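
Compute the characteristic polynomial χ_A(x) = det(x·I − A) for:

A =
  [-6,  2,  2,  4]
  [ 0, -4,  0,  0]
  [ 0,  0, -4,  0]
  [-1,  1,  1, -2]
x^4 + 16*x^3 + 96*x^2 + 256*x + 256

Expanding det(x·I − A) (e.g. by cofactor expansion or by noting that A is similar to its Jordan form J, which has the same characteristic polynomial as A) gives
  χ_A(x) = x^4 + 16*x^3 + 96*x^2 + 256*x + 256
which factors as (x + 4)^4. The eigenvalues (with algebraic multiplicities) are λ = -4 with multiplicity 4.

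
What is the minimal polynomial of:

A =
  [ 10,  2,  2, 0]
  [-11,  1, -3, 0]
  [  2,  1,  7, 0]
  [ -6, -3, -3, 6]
x^3 - 18*x^2 + 108*x - 216

The characteristic polynomial is χ_A(x) = (x - 6)^4, so the eigenvalues are known. The minimal polynomial is
  m_A(x) = Π_λ (x − λ)^{k_λ}
where k_λ is the size of the *largest* Jordan block for λ (equivalently, the smallest k with (A − λI)^k v = 0 for every generalised eigenvector v of λ).

  λ = 6: largest Jordan block has size 3, contributing (x − 6)^3

So m_A(x) = (x - 6)^3 = x^3 - 18*x^2 + 108*x - 216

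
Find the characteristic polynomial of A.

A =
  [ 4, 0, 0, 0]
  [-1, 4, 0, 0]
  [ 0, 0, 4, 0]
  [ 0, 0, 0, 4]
x^4 - 16*x^3 + 96*x^2 - 256*x + 256

Expanding det(x·I − A) (e.g. by cofactor expansion or by noting that A is similar to its Jordan form J, which has the same characteristic polynomial as A) gives
  χ_A(x) = x^4 - 16*x^3 + 96*x^2 - 256*x + 256
which factors as (x - 4)^4. The eigenvalues (with algebraic multiplicities) are λ = 4 with multiplicity 4.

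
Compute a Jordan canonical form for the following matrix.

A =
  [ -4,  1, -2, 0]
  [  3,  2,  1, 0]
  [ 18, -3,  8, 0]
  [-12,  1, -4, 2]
J_3(2) ⊕ J_1(2)

The characteristic polynomial is
  det(x·I − A) = x^4 - 8*x^3 + 24*x^2 - 32*x + 16 = (x - 2)^4

Eigenvalues and multiplicities (the geometric multiplicity of λ is n − rank(A − λI), which equals the number of Jordan blocks for λ):
  λ = 2: algebraic multiplicity = 4, geometric multiplicity = 2

Determining the block sizes for each eigenvalue:
  λ = 2: with am = 4 and gm = 2, the partition is not yet determined (e.g. several partitions of 4 into 2 parts exist). Let N = A − (2)·I. Computing rank(N^1) = 2, rank(N^2) = 1, rank(N^3) = 0; the number of blocks of size ≥ j is rank(N^{j−1}) − rank(N^j), giving [2, 1, 1]. So we have 1 block(s) of size 3, 1 block(s) of size 1 → block sizes [3, 1]

Assembling the blocks gives a Jordan form
J =
  [2, 1, 0, 0]
  [0, 2, 1, 0]
  [0, 0, 2, 0]
  [0, 0, 0, 2]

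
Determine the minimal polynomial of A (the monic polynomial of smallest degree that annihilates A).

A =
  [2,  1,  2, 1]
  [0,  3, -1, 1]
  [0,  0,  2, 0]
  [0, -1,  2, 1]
x^3 - 6*x^2 + 12*x - 8

The characteristic polynomial is χ_A(x) = (x - 2)^4, so the eigenvalues are known. The minimal polynomial is
  m_A(x) = Π_λ (x − λ)^{k_λ}
where k_λ is the size of the *largest* Jordan block for λ (equivalently, the smallest k with (A − λI)^k v = 0 for every generalised eigenvector v of λ).

  λ = 2: largest Jordan block has size 3, contributing (x − 2)^3

So m_A(x) = (x - 2)^3 = x^3 - 6*x^2 + 12*x - 8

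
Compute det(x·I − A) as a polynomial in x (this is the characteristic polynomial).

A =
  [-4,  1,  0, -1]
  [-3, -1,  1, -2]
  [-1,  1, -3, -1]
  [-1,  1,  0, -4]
x^4 + 12*x^3 + 54*x^2 + 108*x + 81

Expanding det(x·I − A) (e.g. by cofactor expansion or by noting that A is similar to its Jordan form J, which has the same characteristic polynomial as A) gives
  χ_A(x) = x^4 + 12*x^3 + 54*x^2 + 108*x + 81
which factors as (x + 3)^4. The eigenvalues (with algebraic multiplicities) are λ = -3 with multiplicity 4.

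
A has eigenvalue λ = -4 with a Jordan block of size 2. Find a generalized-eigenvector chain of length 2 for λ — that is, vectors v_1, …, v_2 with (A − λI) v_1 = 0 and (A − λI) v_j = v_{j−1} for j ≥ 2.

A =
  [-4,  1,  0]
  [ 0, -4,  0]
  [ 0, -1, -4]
A Jordan chain for λ = -4 of length 2:
v_1 = (1, 0, -1)ᵀ
v_2 = (0, 1, 0)ᵀ

Let N = A − (-4)·I. We want v_2 with N^2 v_2 = 0 but N^1 v_2 ≠ 0; then v_{j-1} := N · v_j for j = 2, …, 2.

Pick v_2 = (0, 1, 0)ᵀ.
Then v_1 = N · v_2 = (1, 0, -1)ᵀ.

Sanity check: (A − (-4)·I) v_1 = (0, 0, 0)ᵀ = 0. ✓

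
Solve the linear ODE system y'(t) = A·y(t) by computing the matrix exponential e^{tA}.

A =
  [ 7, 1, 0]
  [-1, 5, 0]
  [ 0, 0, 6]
e^{tA} =
  [t*exp(6*t) + exp(6*t), t*exp(6*t), 0]
  [-t*exp(6*t), -t*exp(6*t) + exp(6*t), 0]
  [0, 0, exp(6*t)]

Strategy: write A = P · J · P⁻¹ where J is a Jordan canonical form, so e^{tA} = P · e^{tJ} · P⁻¹, and e^{tJ} can be computed block-by-block.

A has Jordan form
J =
  [6, 1, 0]
  [0, 6, 0]
  [0, 0, 6]
(up to reordering of blocks).

Per-block formulas:
  For a 1×1 block at λ = 6: exp(t · [6]) = [e^(6t)].
  For a 2×2 Jordan block J_2(6): exp(t · J_2(6)) = e^(6t)·(I + t·N), where N is the 2×2 nilpotent shift.

After assembling e^{tJ} and conjugating by P, we get:

e^{tA} =
  [t*exp(6*t) + exp(6*t), t*exp(6*t), 0]
  [-t*exp(6*t), -t*exp(6*t) + exp(6*t), 0]
  [0, 0, exp(6*t)]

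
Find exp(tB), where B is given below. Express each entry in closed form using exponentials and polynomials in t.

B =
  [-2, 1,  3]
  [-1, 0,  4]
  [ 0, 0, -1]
e^{tB} =
  [-t*exp(-t) + exp(-t), t*exp(-t), t^2*exp(-t)/2 + 3*t*exp(-t)]
  [-t*exp(-t), t*exp(-t) + exp(-t), t^2*exp(-t)/2 + 4*t*exp(-t)]
  [0, 0, exp(-t)]

Strategy: write B = P · J · P⁻¹ where J is a Jordan canonical form, so e^{tB} = P · e^{tJ} · P⁻¹, and e^{tJ} can be computed block-by-block.

B has Jordan form
J =
  [-1,  1,  0]
  [ 0, -1,  1]
  [ 0,  0, -1]
(up to reordering of blocks).

Per-block formulas:
  For a 3×3 Jordan block J_3(-1): exp(t · J_3(-1)) = e^(-1t)·(I + t·N + (t^2/2)·N^2), where N is the 3×3 nilpotent shift.

After assembling e^{tJ} and conjugating by P, we get:

e^{tB} =
  [-t*exp(-t) + exp(-t), t*exp(-t), t^2*exp(-t)/2 + 3*t*exp(-t)]
  [-t*exp(-t), t*exp(-t) + exp(-t), t^2*exp(-t)/2 + 4*t*exp(-t)]
  [0, 0, exp(-t)]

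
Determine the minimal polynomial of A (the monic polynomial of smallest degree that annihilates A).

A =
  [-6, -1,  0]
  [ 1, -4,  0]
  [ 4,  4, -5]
x^2 + 10*x + 25

The characteristic polynomial is χ_A(x) = (x + 5)^3, so the eigenvalues are known. The minimal polynomial is
  m_A(x) = Π_λ (x − λ)^{k_λ}
where k_λ is the size of the *largest* Jordan block for λ (equivalently, the smallest k with (A − λI)^k v = 0 for every generalised eigenvector v of λ).

  λ = -5: largest Jordan block has size 2, contributing (x + 5)^2

So m_A(x) = (x + 5)^2 = x^2 + 10*x + 25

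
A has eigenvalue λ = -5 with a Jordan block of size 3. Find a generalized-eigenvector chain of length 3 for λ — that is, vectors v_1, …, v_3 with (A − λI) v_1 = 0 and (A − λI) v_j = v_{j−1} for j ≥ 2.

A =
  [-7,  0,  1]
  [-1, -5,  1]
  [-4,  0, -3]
A Jordan chain for λ = -5 of length 3:
v_1 = (0, -2, 0)ᵀ
v_2 = (-2, -1, -4)ᵀ
v_3 = (1, 0, 0)ᵀ

Let N = A − (-5)·I. We want v_3 with N^3 v_3 = 0 but N^2 v_3 ≠ 0; then v_{j-1} := N · v_j for j = 3, …, 2.

Pick v_3 = (1, 0, 0)ᵀ.
Then v_2 = N · v_3 = (-2, -1, -4)ᵀ.
Then v_1 = N · v_2 = (0, -2, 0)ᵀ.

Sanity check: (A − (-5)·I) v_1 = (0, 0, 0)ᵀ = 0. ✓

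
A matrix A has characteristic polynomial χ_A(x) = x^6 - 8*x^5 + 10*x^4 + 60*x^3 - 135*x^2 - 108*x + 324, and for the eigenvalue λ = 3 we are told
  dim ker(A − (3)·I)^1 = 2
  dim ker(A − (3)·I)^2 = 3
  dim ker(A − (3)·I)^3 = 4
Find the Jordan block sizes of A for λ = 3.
Block sizes for λ = 3: [3, 1]

From the dimensions of kernels of powers, the number of Jordan blocks of size at least j is d_j − d_{j−1} where d_j = dim ker(N^j) (with d_0 = 0). Computing the differences gives [2, 1, 1].
The number of blocks of size exactly k is (#blocks of size ≥ k) − (#blocks of size ≥ k + 1), so the partition is: 1 block(s) of size 1, 1 block(s) of size 3.
In nonincreasing order the block sizes are [3, 1].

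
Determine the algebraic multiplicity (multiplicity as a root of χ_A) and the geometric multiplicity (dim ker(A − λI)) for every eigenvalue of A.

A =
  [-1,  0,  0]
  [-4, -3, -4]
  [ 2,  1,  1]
λ = -1: alg = 3, geom = 2

Step 1 — factor the characteristic polynomial to read off the algebraic multiplicities:
  χ_A(x) = (x + 1)^3

Step 2 — compute geometric multiplicities via the rank-nullity identity g(λ) = n − rank(A − λI):
  rank(A − (-1)·I) = 1, so dim ker(A − (-1)·I) = n − 1 = 2

Summary:
  λ = -1: algebraic multiplicity = 3, geometric multiplicity = 2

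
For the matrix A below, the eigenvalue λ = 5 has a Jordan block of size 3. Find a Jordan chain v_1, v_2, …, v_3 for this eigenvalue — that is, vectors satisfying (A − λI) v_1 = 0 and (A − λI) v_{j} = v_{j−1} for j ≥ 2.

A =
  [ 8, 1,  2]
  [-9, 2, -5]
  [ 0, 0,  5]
A Jordan chain for λ = 5 of length 3:
v_1 = (1, -3, 0)ᵀ
v_2 = (2, -5, 0)ᵀ
v_3 = (0, 0, 1)ᵀ

Let N = A − (5)·I. We want v_3 with N^3 v_3 = 0 but N^2 v_3 ≠ 0; then v_{j-1} := N · v_j for j = 3, …, 2.

Pick v_3 = (0, 0, 1)ᵀ.
Then v_2 = N · v_3 = (2, -5, 0)ᵀ.
Then v_1 = N · v_2 = (1, -3, 0)ᵀ.

Sanity check: (A − (5)·I) v_1 = (0, 0, 0)ᵀ = 0. ✓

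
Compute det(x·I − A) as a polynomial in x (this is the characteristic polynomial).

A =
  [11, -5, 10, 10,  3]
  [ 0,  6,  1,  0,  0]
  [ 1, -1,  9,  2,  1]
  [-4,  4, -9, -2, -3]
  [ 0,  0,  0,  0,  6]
x^5 - 30*x^4 + 360*x^3 - 2160*x^2 + 6480*x - 7776

Expanding det(x·I − A) (e.g. by cofactor expansion or by noting that A is similar to its Jordan form J, which has the same characteristic polynomial as A) gives
  χ_A(x) = x^5 - 30*x^4 + 360*x^3 - 2160*x^2 + 6480*x - 7776
which factors as (x - 6)^5. The eigenvalues (with algebraic multiplicities) are λ = 6 with multiplicity 5.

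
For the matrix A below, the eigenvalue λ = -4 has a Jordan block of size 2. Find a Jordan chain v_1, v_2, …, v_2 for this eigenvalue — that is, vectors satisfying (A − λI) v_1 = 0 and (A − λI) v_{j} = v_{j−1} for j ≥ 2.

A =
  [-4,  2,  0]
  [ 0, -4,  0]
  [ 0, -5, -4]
A Jordan chain for λ = -4 of length 2:
v_1 = (2, 0, -5)ᵀ
v_2 = (0, 1, 0)ᵀ

Let N = A − (-4)·I. We want v_2 with N^2 v_2 = 0 but N^1 v_2 ≠ 0; then v_{j-1} := N · v_j for j = 2, …, 2.

Pick v_2 = (0, 1, 0)ᵀ.
Then v_1 = N · v_2 = (2, 0, -5)ᵀ.

Sanity check: (A − (-4)·I) v_1 = (0, 0, 0)ᵀ = 0. ✓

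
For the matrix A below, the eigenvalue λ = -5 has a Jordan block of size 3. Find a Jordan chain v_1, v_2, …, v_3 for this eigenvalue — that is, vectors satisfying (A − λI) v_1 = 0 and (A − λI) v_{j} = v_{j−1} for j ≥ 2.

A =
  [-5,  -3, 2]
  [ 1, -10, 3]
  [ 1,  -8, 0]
A Jordan chain for λ = -5 of length 3:
v_1 = (-1, -2, -3)ᵀ
v_2 = (0, 1, 1)ᵀ
v_3 = (1, 0, 0)ᵀ

Let N = A − (-5)·I. We want v_3 with N^3 v_3 = 0 but N^2 v_3 ≠ 0; then v_{j-1} := N · v_j for j = 3, …, 2.

Pick v_3 = (1, 0, 0)ᵀ.
Then v_2 = N · v_3 = (0, 1, 1)ᵀ.
Then v_1 = N · v_2 = (-1, -2, -3)ᵀ.

Sanity check: (A − (-5)·I) v_1 = (0, 0, 0)ᵀ = 0. ✓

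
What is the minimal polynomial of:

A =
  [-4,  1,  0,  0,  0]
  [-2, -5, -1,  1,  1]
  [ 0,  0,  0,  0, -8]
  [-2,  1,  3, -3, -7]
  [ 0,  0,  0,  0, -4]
x^4 + 12*x^3 + 48*x^2 + 64*x

The characteristic polynomial is χ_A(x) = x*(x + 4)^4, so the eigenvalues are known. The minimal polynomial is
  m_A(x) = Π_λ (x − λ)^{k_λ}
where k_λ is the size of the *largest* Jordan block for λ (equivalently, the smallest k with (A − λI)^k v = 0 for every generalised eigenvector v of λ).

  λ = -4: largest Jordan block has size 3, contributing (x + 4)^3
  λ = 0: largest Jordan block has size 1, contributing (x − 0)

So m_A(x) = x*(x + 4)^3 = x^4 + 12*x^3 + 48*x^2 + 64*x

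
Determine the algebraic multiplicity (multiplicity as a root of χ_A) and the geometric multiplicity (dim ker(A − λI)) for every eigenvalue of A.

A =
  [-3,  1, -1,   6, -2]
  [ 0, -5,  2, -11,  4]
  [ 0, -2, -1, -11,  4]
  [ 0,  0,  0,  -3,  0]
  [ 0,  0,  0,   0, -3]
λ = -3: alg = 5, geom = 3

Step 1 — factor the characteristic polynomial to read off the algebraic multiplicities:
  χ_A(x) = (x + 3)^5

Step 2 — compute geometric multiplicities via the rank-nullity identity g(λ) = n − rank(A − λI):
  rank(A − (-3)·I) = 2, so dim ker(A − (-3)·I) = n − 2 = 3

Summary:
  λ = -3: algebraic multiplicity = 5, geometric multiplicity = 3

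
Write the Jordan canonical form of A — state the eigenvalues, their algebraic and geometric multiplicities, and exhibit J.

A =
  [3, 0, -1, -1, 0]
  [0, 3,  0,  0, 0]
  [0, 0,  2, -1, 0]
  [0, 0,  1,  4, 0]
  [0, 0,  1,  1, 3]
J_2(3) ⊕ J_1(3) ⊕ J_1(3) ⊕ J_1(3)

The characteristic polynomial is
  det(x·I − A) = x^5 - 15*x^4 + 90*x^3 - 270*x^2 + 405*x - 243 = (x - 3)^5

Eigenvalues and multiplicities (the geometric multiplicity of λ is n − rank(A − λI), which equals the number of Jordan blocks for λ):
  λ = 3: algebraic multiplicity = 5, geometric multiplicity = 4

Determining the block sizes for each eigenvalue:
  λ = 3: 4 blocks summing to 5 forces exactly one block of size 2 and the rest size 1 → block sizes [2, 1, 1, 1]

Assembling the blocks gives a Jordan form
J =
  [3, 1, 0, 0, 0]
  [0, 3, 0, 0, 0]
  [0, 0, 3, 0, 0]
  [0, 0, 0, 3, 0]
  [0, 0, 0, 0, 3]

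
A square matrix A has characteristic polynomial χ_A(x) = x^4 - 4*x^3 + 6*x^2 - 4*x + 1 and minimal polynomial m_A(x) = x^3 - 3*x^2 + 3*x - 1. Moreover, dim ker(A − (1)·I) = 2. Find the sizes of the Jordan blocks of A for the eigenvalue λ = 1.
Block sizes for λ = 1: [3, 1]

Step 1 — from the characteristic polynomial, algebraic multiplicity of λ = 1 is 4. From dim ker(A − (1)·I) = 2, there are exactly 2 Jordan blocks for λ = 1.
Step 2 — from the minimal polynomial, the factor (x − 1)^3 tells us the largest block for λ = 1 has size 3.
Step 3 — with total size 4, 2 blocks, and largest block 3, the block sizes (in nonincreasing order) are [3, 1].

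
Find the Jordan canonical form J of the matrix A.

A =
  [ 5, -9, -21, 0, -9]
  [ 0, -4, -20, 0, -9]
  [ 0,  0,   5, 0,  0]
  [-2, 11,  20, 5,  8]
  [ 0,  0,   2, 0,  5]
J_1(-4) ⊕ J_2(5) ⊕ J_2(5)

The characteristic polynomial is
  det(x·I − A) = x^5 - 16*x^4 + 70*x^3 + 100*x^2 - 1375*x + 2500 = (x - 5)^4*(x + 4)

Eigenvalues and multiplicities (the geometric multiplicity of λ is n − rank(A − λI), which equals the number of Jordan blocks for λ):
  λ = -4: algebraic multiplicity = 1, geometric multiplicity = 1
  λ = 5: algebraic multiplicity = 4, geometric multiplicity = 2

Determining the block sizes for each eigenvalue:
  λ = -4: one block (gm = 1), so the single block has size am = 1 → block sizes [1]
  λ = 5: with am = 4 and gm = 2, the partition is not yet determined (e.g. several partitions of 4 into 2 parts exist). Let N = A − (5)·I. Computing rank(N^1) = 3, rank(N^2) = 1; the number of blocks of size ≥ j is rank(N^{j−1}) − rank(N^j), giving [2, 2]. So we have 2 block(s) of size 2 → block sizes [2, 2]

Assembling the blocks gives a Jordan form
J =
  [-4, 0, 0, 0, 0]
  [ 0, 5, 1, 0, 0]
  [ 0, 0, 5, 0, 0]
  [ 0, 0, 0, 5, 1]
  [ 0, 0, 0, 0, 5]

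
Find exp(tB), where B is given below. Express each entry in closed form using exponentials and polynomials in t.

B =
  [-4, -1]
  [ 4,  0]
e^{tB} =
  [-2*t*exp(-2*t) + exp(-2*t), -t*exp(-2*t)]
  [4*t*exp(-2*t), 2*t*exp(-2*t) + exp(-2*t)]

Strategy: write B = P · J · P⁻¹ where J is a Jordan canonical form, so e^{tB} = P · e^{tJ} · P⁻¹, and e^{tJ} can be computed block-by-block.

B has Jordan form
J =
  [-2,  1]
  [ 0, -2]
(up to reordering of blocks).

Per-block formulas:
  For a 2×2 Jordan block J_2(-2): exp(t · J_2(-2)) = e^(-2t)·(I + t·N), where N is the 2×2 nilpotent shift.

After assembling e^{tJ} and conjugating by P, we get:

e^{tB} =
  [-2*t*exp(-2*t) + exp(-2*t), -t*exp(-2*t)]
  [4*t*exp(-2*t), 2*t*exp(-2*t) + exp(-2*t)]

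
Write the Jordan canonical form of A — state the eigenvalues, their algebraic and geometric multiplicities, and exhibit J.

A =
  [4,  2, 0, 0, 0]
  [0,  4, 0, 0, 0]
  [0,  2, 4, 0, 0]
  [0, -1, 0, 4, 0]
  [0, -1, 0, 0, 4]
J_2(4) ⊕ J_1(4) ⊕ J_1(4) ⊕ J_1(4)

The characteristic polynomial is
  det(x·I − A) = x^5 - 20*x^4 + 160*x^3 - 640*x^2 + 1280*x - 1024 = (x - 4)^5

Eigenvalues and multiplicities (the geometric multiplicity of λ is n − rank(A − λI), which equals the number of Jordan blocks for λ):
  λ = 4: algebraic multiplicity = 5, geometric multiplicity = 4

Determining the block sizes for each eigenvalue:
  λ = 4: 4 blocks summing to 5 forces exactly one block of size 2 and the rest size 1 → block sizes [2, 1, 1, 1]

Assembling the blocks gives a Jordan form
J =
  [4, 1, 0, 0, 0]
  [0, 4, 0, 0, 0]
  [0, 0, 4, 0, 0]
  [0, 0, 0, 4, 0]
  [0, 0, 0, 0, 4]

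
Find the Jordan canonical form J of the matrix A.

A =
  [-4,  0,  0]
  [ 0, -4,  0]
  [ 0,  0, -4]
J_1(-4) ⊕ J_1(-4) ⊕ J_1(-4)

The characteristic polynomial is
  det(x·I − A) = x^3 + 12*x^2 + 48*x + 64 = (x + 4)^3

Eigenvalues and multiplicities (the geometric multiplicity of λ is n − rank(A − λI), which equals the number of Jordan blocks for λ):
  λ = -4: algebraic multiplicity = 3, geometric multiplicity = 3

Determining the block sizes for each eigenvalue:
  λ = -4: gm = am = 3, so every block has size 1 → block sizes [1, 1, 1]

Assembling the blocks gives a Jordan form
J =
  [-4,  0,  0]
  [ 0, -4,  0]
  [ 0,  0, -4]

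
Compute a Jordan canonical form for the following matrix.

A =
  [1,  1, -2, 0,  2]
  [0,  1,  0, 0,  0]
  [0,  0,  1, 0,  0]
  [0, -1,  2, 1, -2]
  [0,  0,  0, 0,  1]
J_2(1) ⊕ J_1(1) ⊕ J_1(1) ⊕ J_1(1)

The characteristic polynomial is
  det(x·I − A) = x^5 - 5*x^4 + 10*x^3 - 10*x^2 + 5*x - 1 = (x - 1)^5

Eigenvalues and multiplicities (the geometric multiplicity of λ is n − rank(A − λI), which equals the number of Jordan blocks for λ):
  λ = 1: algebraic multiplicity = 5, geometric multiplicity = 4

Determining the block sizes for each eigenvalue:
  λ = 1: 4 blocks summing to 5 forces exactly one block of size 2 and the rest size 1 → block sizes [2, 1, 1, 1]

Assembling the blocks gives a Jordan form
J =
  [1, 1, 0, 0, 0]
  [0, 1, 0, 0, 0]
  [0, 0, 1, 0, 0]
  [0, 0, 0, 1, 0]
  [0, 0, 0, 0, 1]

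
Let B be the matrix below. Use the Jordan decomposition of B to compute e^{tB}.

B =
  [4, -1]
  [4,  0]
e^{tB} =
  [2*t*exp(2*t) + exp(2*t), -t*exp(2*t)]
  [4*t*exp(2*t), -2*t*exp(2*t) + exp(2*t)]

Strategy: write B = P · J · P⁻¹ where J is a Jordan canonical form, so e^{tB} = P · e^{tJ} · P⁻¹, and e^{tJ} can be computed block-by-block.

B has Jordan form
J =
  [2, 1]
  [0, 2]
(up to reordering of blocks).

Per-block formulas:
  For a 2×2 Jordan block J_2(2): exp(t · J_2(2)) = e^(2t)·(I + t·N), where N is the 2×2 nilpotent shift.

After assembling e^{tJ} and conjugating by P, we get:

e^{tB} =
  [2*t*exp(2*t) + exp(2*t), -t*exp(2*t)]
  [4*t*exp(2*t), -2*t*exp(2*t) + exp(2*t)]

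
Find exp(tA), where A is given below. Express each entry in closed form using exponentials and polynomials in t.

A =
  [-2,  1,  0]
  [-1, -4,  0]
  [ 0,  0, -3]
e^{tA} =
  [t*exp(-3*t) + exp(-3*t), t*exp(-3*t), 0]
  [-t*exp(-3*t), -t*exp(-3*t) + exp(-3*t), 0]
  [0, 0, exp(-3*t)]

Strategy: write A = P · J · P⁻¹ where J is a Jordan canonical form, so e^{tA} = P · e^{tJ} · P⁻¹, and e^{tJ} can be computed block-by-block.

A has Jordan form
J =
  [-3,  1,  0]
  [ 0, -3,  0]
  [ 0,  0, -3]
(up to reordering of blocks).

Per-block formulas:
  For a 2×2 Jordan block J_2(-3): exp(t · J_2(-3)) = e^(-3t)·(I + t·N), where N is the 2×2 nilpotent shift.
  For a 1×1 block at λ = -3: exp(t · [-3]) = [e^(-3t)].

After assembling e^{tJ} and conjugating by P, we get:

e^{tA} =
  [t*exp(-3*t) + exp(-3*t), t*exp(-3*t), 0]
  [-t*exp(-3*t), -t*exp(-3*t) + exp(-3*t), 0]
  [0, 0, exp(-3*t)]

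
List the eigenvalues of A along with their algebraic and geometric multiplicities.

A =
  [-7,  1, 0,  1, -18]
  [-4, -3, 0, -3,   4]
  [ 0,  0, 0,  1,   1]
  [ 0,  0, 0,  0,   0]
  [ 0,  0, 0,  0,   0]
λ = -5: alg = 2, geom = 1; λ = 0: alg = 3, geom = 2

Step 1 — factor the characteristic polynomial to read off the algebraic multiplicities:
  χ_A(x) = x^3*(x + 5)^2

Step 2 — compute geometric multiplicities via the rank-nullity identity g(λ) = n − rank(A − λI):
  rank(A − (-5)·I) = 4, so dim ker(A − (-5)·I) = n − 4 = 1
  rank(A − (0)·I) = 3, so dim ker(A − (0)·I) = n − 3 = 2

Summary:
  λ = -5: algebraic multiplicity = 2, geometric multiplicity = 1
  λ = 0: algebraic multiplicity = 3, geometric multiplicity = 2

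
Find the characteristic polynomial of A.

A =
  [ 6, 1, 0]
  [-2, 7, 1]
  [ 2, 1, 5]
x^3 - 18*x^2 + 108*x - 216

Expanding det(x·I − A) (e.g. by cofactor expansion or by noting that A is similar to its Jordan form J, which has the same characteristic polynomial as A) gives
  χ_A(x) = x^3 - 18*x^2 + 108*x - 216
which factors as (x - 6)^3. The eigenvalues (with algebraic multiplicities) are λ = 6 with multiplicity 3.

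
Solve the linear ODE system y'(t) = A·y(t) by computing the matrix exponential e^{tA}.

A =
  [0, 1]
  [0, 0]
e^{tA} =
  [1, t]
  [0, 1]

Strategy: write A = P · J · P⁻¹ where J is a Jordan canonical form, so e^{tA} = P · e^{tJ} · P⁻¹, and e^{tJ} can be computed block-by-block.

A has Jordan form
J =
  [0, 1]
  [0, 0]
(up to reordering of blocks).

Per-block formulas:
  For a 2×2 Jordan block J_2(0): exp(t · J_2(0)) = e^(0t)·(I + t·N), where N is the 2×2 nilpotent shift.

After assembling e^{tJ} and conjugating by P, we get:

e^{tA} =
  [1, t]
  [0, 1]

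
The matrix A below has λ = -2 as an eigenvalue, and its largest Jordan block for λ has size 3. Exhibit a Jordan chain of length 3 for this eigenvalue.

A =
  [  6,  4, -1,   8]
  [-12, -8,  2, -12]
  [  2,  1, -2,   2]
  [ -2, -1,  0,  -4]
A Jordan chain for λ = -2 of length 3:
v_1 = (-2, 4, 0, 0)ᵀ
v_2 = (8, -12, 2, -2)ᵀ
v_3 = (1, 0, 0, 0)ᵀ

Let N = A − (-2)·I. We want v_3 with N^3 v_3 = 0 but N^2 v_3 ≠ 0; then v_{j-1} := N · v_j for j = 3, …, 2.

Pick v_3 = (1, 0, 0, 0)ᵀ.
Then v_2 = N · v_3 = (8, -12, 2, -2)ᵀ.
Then v_1 = N · v_2 = (-2, 4, 0, 0)ᵀ.

Sanity check: (A − (-2)·I) v_1 = (0, 0, 0, 0)ᵀ = 0. ✓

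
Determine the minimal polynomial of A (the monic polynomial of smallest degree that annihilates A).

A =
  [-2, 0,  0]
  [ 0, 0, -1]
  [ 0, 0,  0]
x^3 + 2*x^2

The characteristic polynomial is χ_A(x) = x^2*(x + 2), so the eigenvalues are known. The minimal polynomial is
  m_A(x) = Π_λ (x − λ)^{k_λ}
where k_λ is the size of the *largest* Jordan block for λ (equivalently, the smallest k with (A − λI)^k v = 0 for every generalised eigenvector v of λ).

  λ = -2: largest Jordan block has size 1, contributing (x + 2)
  λ = 0: largest Jordan block has size 2, contributing (x − 0)^2

So m_A(x) = x^2*(x + 2) = x^3 + 2*x^2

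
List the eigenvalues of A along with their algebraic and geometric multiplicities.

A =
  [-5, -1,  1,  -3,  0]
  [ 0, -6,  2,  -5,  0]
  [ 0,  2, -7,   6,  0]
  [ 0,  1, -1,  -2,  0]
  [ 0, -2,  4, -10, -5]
λ = -5: alg = 5, geom = 3

Step 1 — factor the characteristic polynomial to read off the algebraic multiplicities:
  χ_A(x) = (x + 5)^5

Step 2 — compute geometric multiplicities via the rank-nullity identity g(λ) = n − rank(A − λI):
  rank(A − (-5)·I) = 2, so dim ker(A − (-5)·I) = n − 2 = 3

Summary:
  λ = -5: algebraic multiplicity = 5, geometric multiplicity = 3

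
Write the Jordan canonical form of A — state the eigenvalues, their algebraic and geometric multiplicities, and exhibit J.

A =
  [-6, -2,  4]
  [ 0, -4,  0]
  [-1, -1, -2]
J_2(-4) ⊕ J_1(-4)

The characteristic polynomial is
  det(x·I − A) = x^3 + 12*x^2 + 48*x + 64 = (x + 4)^3

Eigenvalues and multiplicities (the geometric multiplicity of λ is n − rank(A − λI), which equals the number of Jordan blocks for λ):
  λ = -4: algebraic multiplicity = 3, geometric multiplicity = 2

Determining the block sizes for each eigenvalue:
  λ = -4: 2 blocks summing to 3 forces exactly one block of size 2 and the rest size 1 → block sizes [2, 1]

Assembling the blocks gives a Jordan form
J =
  [-4,  1,  0]
  [ 0, -4,  0]
  [ 0,  0, -4]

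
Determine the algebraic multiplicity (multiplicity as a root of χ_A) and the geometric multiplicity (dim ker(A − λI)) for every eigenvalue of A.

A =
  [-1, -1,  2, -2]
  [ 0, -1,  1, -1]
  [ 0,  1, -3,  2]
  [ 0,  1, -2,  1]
λ = -1: alg = 4, geom = 2

Step 1 — factor the characteristic polynomial to read off the algebraic multiplicities:
  χ_A(x) = (x + 1)^4

Step 2 — compute geometric multiplicities via the rank-nullity identity g(λ) = n − rank(A − λI):
  rank(A − (-1)·I) = 2, so dim ker(A − (-1)·I) = n − 2 = 2

Summary:
  λ = -1: algebraic multiplicity = 4, geometric multiplicity = 2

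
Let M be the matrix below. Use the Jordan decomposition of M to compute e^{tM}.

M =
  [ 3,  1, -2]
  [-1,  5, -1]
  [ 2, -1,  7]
e^{tM} =
  [-t^2*exp(5*t)/2 - 2*t*exp(5*t) + exp(5*t), t*exp(5*t), -t^2*exp(5*t)/2 - 2*t*exp(5*t)]
  [-t*exp(5*t), exp(5*t), -t*exp(5*t)]
  [t^2*exp(5*t)/2 + 2*t*exp(5*t), -t*exp(5*t), t^2*exp(5*t)/2 + 2*t*exp(5*t) + exp(5*t)]

Strategy: write M = P · J · P⁻¹ where J is a Jordan canonical form, so e^{tM} = P · e^{tJ} · P⁻¹, and e^{tJ} can be computed block-by-block.

M has Jordan form
J =
  [5, 1, 0]
  [0, 5, 1]
  [0, 0, 5]
(up to reordering of blocks).

Per-block formulas:
  For a 3×3 Jordan block J_3(5): exp(t · J_3(5)) = e^(5t)·(I + t·N + (t^2/2)·N^2), where N is the 3×3 nilpotent shift.

After assembling e^{tJ} and conjugating by P, we get:

e^{tM} =
  [-t^2*exp(5*t)/2 - 2*t*exp(5*t) + exp(5*t), t*exp(5*t), -t^2*exp(5*t)/2 - 2*t*exp(5*t)]
  [-t*exp(5*t), exp(5*t), -t*exp(5*t)]
  [t^2*exp(5*t)/2 + 2*t*exp(5*t), -t*exp(5*t), t^2*exp(5*t)/2 + 2*t*exp(5*t) + exp(5*t)]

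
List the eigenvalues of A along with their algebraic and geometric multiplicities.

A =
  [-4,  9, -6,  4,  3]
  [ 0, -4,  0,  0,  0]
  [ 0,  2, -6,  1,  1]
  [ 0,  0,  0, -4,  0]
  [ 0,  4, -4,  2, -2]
λ = -4: alg = 5, geom = 3

Step 1 — factor the characteristic polynomial to read off the algebraic multiplicities:
  χ_A(x) = (x + 4)^5

Step 2 — compute geometric multiplicities via the rank-nullity identity g(λ) = n − rank(A − λI):
  rank(A − (-4)·I) = 2, so dim ker(A − (-4)·I) = n − 2 = 3

Summary:
  λ = -4: algebraic multiplicity = 5, geometric multiplicity = 3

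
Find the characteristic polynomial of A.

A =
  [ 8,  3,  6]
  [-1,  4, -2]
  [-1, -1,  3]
x^3 - 15*x^2 + 75*x - 125

Expanding det(x·I − A) (e.g. by cofactor expansion or by noting that A is similar to its Jordan form J, which has the same characteristic polynomial as A) gives
  χ_A(x) = x^3 - 15*x^2 + 75*x - 125
which factors as (x - 5)^3. The eigenvalues (with algebraic multiplicities) are λ = 5 with multiplicity 3.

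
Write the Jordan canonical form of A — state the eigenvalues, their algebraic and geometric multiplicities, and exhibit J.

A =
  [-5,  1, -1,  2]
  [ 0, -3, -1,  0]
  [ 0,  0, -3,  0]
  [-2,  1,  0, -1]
J_3(-3) ⊕ J_1(-3)

The characteristic polynomial is
  det(x·I − A) = x^4 + 12*x^3 + 54*x^2 + 108*x + 81 = (x + 3)^4

Eigenvalues and multiplicities (the geometric multiplicity of λ is n − rank(A − λI), which equals the number of Jordan blocks for λ):
  λ = -3: algebraic multiplicity = 4, geometric multiplicity = 2

Determining the block sizes for each eigenvalue:
  λ = -3: with am = 4 and gm = 2, the partition is not yet determined (e.g. several partitions of 4 into 2 parts exist). Let N = A − (-3)·I. Computing rank(N^1) = 2, rank(N^2) = 1, rank(N^3) = 0; the number of blocks of size ≥ j is rank(N^{j−1}) − rank(N^j), giving [2, 1, 1]. So we have 1 block(s) of size 3, 1 block(s) of size 1 → block sizes [3, 1]

Assembling the blocks gives a Jordan form
J =
  [-3,  1,  0,  0]
  [ 0, -3,  1,  0]
  [ 0,  0, -3,  0]
  [ 0,  0,  0, -3]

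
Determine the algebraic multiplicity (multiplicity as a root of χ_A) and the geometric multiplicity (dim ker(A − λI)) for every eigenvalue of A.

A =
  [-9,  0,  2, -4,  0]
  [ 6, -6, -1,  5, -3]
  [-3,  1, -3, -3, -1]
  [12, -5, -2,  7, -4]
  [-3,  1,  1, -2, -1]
λ = -3: alg = 4, geom = 2; λ = 0: alg = 1, geom = 1

Step 1 — factor the characteristic polynomial to read off the algebraic multiplicities:
  χ_A(x) = x*(x + 3)^4

Step 2 — compute geometric multiplicities via the rank-nullity identity g(λ) = n − rank(A − λI):
  rank(A − (-3)·I) = 3, so dim ker(A − (-3)·I) = n − 3 = 2
  rank(A − (0)·I) = 4, so dim ker(A − (0)·I) = n − 4 = 1

Summary:
  λ = -3: algebraic multiplicity = 4, geometric multiplicity = 2
  λ = 0: algebraic multiplicity = 1, geometric multiplicity = 1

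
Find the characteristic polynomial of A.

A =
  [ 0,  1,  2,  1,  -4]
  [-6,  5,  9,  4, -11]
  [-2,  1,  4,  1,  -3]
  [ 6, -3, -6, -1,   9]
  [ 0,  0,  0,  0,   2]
x^5 - 10*x^4 + 40*x^3 - 80*x^2 + 80*x - 32

Expanding det(x·I − A) (e.g. by cofactor expansion or by noting that A is similar to its Jordan form J, which has the same characteristic polynomial as A) gives
  χ_A(x) = x^5 - 10*x^4 + 40*x^3 - 80*x^2 + 80*x - 32
which factors as (x - 2)^5. The eigenvalues (with algebraic multiplicities) are λ = 2 with multiplicity 5.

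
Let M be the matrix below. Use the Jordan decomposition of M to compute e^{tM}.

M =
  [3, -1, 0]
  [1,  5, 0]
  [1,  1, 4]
e^{tM} =
  [-t*exp(4*t) + exp(4*t), -t*exp(4*t), 0]
  [t*exp(4*t), t*exp(4*t) + exp(4*t), 0]
  [t*exp(4*t), t*exp(4*t), exp(4*t)]

Strategy: write M = P · J · P⁻¹ where J is a Jordan canonical form, so e^{tM} = P · e^{tJ} · P⁻¹, and e^{tJ} can be computed block-by-block.

M has Jordan form
J =
  [4, 1, 0]
  [0, 4, 0]
  [0, 0, 4]
(up to reordering of blocks).

Per-block formulas:
  For a 1×1 block at λ = 4: exp(t · [4]) = [e^(4t)].
  For a 2×2 Jordan block J_2(4): exp(t · J_2(4)) = e^(4t)·(I + t·N), where N is the 2×2 nilpotent shift.

After assembling e^{tJ} and conjugating by P, we get:

e^{tM} =
  [-t*exp(4*t) + exp(4*t), -t*exp(4*t), 0]
  [t*exp(4*t), t*exp(4*t) + exp(4*t), 0]
  [t*exp(4*t), t*exp(4*t), exp(4*t)]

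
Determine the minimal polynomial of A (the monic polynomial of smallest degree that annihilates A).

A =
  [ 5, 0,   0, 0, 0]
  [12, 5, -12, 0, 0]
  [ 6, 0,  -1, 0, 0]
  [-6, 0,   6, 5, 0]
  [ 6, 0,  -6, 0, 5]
x^2 - 4*x - 5

The characteristic polynomial is χ_A(x) = (x - 5)^4*(x + 1), so the eigenvalues are known. The minimal polynomial is
  m_A(x) = Π_λ (x − λ)^{k_λ}
where k_λ is the size of the *largest* Jordan block for λ (equivalently, the smallest k with (A − λI)^k v = 0 for every generalised eigenvector v of λ).

  λ = -1: largest Jordan block has size 1, contributing (x + 1)
  λ = 5: largest Jordan block has size 1, contributing (x − 5)

So m_A(x) = (x - 5)*(x + 1) = x^2 - 4*x - 5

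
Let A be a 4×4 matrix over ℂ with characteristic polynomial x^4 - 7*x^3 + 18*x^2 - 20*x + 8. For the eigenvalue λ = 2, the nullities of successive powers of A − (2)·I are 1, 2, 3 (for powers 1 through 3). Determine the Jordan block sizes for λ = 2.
Block sizes for λ = 2: [3]

From the dimensions of kernels of powers, the number of Jordan blocks of size at least j is d_j − d_{j−1} where d_j = dim ker(N^j) (with d_0 = 0). Computing the differences gives [1, 1, 1].
The number of blocks of size exactly k is (#blocks of size ≥ k) − (#blocks of size ≥ k + 1), so the partition is: 1 block(s) of size 3.
In nonincreasing order the block sizes are [3].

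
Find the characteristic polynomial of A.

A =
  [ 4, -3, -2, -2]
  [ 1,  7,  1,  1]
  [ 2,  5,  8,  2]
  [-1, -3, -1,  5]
x^4 - 24*x^3 + 216*x^2 - 864*x + 1296

Expanding det(x·I − A) (e.g. by cofactor expansion or by noting that A is similar to its Jordan form J, which has the same characteristic polynomial as A) gives
  χ_A(x) = x^4 - 24*x^3 + 216*x^2 - 864*x + 1296
which factors as (x - 6)^4. The eigenvalues (with algebraic multiplicities) are λ = 6 with multiplicity 4.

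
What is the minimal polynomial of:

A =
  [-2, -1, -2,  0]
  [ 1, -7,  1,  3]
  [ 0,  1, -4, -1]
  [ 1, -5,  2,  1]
x^3 + 9*x^2 + 27*x + 27

The characteristic polynomial is χ_A(x) = (x + 3)^4, so the eigenvalues are known. The minimal polynomial is
  m_A(x) = Π_λ (x − λ)^{k_λ}
where k_λ is the size of the *largest* Jordan block for λ (equivalently, the smallest k with (A − λI)^k v = 0 for every generalised eigenvector v of λ).

  λ = -3: largest Jordan block has size 3, contributing (x + 3)^3

So m_A(x) = (x + 3)^3 = x^3 + 9*x^2 + 27*x + 27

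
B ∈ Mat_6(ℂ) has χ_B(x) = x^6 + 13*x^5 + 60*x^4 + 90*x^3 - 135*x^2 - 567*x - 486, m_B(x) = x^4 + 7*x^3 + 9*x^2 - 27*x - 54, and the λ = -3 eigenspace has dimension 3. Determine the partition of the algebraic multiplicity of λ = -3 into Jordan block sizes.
Block sizes for λ = -3: [3, 1, 1]

Step 1 — from the characteristic polynomial, algebraic multiplicity of λ = -3 is 5. From dim ker(B − (-3)·I) = 3, there are exactly 3 Jordan blocks for λ = -3.
Step 2 — from the minimal polynomial, the factor (x + 3)^3 tells us the largest block for λ = -3 has size 3.
Step 3 — with total size 5, 3 blocks, and largest block 3, the block sizes (in nonincreasing order) are [3, 1, 1].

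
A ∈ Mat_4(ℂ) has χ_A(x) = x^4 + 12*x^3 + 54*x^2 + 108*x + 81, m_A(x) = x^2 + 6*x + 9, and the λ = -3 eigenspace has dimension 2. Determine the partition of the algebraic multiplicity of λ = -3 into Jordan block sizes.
Block sizes for λ = -3: [2, 2]

Step 1 — from the characteristic polynomial, algebraic multiplicity of λ = -3 is 4. From dim ker(A − (-3)·I) = 2, there are exactly 2 Jordan blocks for λ = -3.
Step 2 — from the minimal polynomial, the factor (x + 3)^2 tells us the largest block for λ = -3 has size 2.
Step 3 — with total size 4, 2 blocks, and largest block 2, the block sizes (in nonincreasing order) are [2, 2].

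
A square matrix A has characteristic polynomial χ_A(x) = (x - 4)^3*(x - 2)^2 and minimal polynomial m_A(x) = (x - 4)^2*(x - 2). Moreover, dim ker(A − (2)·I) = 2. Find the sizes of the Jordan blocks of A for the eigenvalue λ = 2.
Block sizes for λ = 2: [1, 1]

Step 1 — from the characteristic polynomial, algebraic multiplicity of λ = 2 is 2. From dim ker(A − (2)·I) = 2, there are exactly 2 Jordan blocks for λ = 2.
Step 2 — from the minimal polynomial, the factor (x − 2) tells us the largest block for λ = 2 has size 1.
Step 3 — with total size 2, 2 blocks, and largest block 1, the block sizes (in nonincreasing order) are [1, 1].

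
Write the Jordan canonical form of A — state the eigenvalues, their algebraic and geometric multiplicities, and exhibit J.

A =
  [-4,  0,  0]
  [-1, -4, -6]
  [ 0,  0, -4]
J_2(-4) ⊕ J_1(-4)

The characteristic polynomial is
  det(x·I − A) = x^3 + 12*x^2 + 48*x + 64 = (x + 4)^3

Eigenvalues and multiplicities (the geometric multiplicity of λ is n − rank(A − λI), which equals the number of Jordan blocks for λ):
  λ = -4: algebraic multiplicity = 3, geometric multiplicity = 2

Determining the block sizes for each eigenvalue:
  λ = -4: 2 blocks summing to 3 forces exactly one block of size 2 and the rest size 1 → block sizes [2, 1]

Assembling the blocks gives a Jordan form
J =
  [-4,  1,  0]
  [ 0, -4,  0]
  [ 0,  0, -4]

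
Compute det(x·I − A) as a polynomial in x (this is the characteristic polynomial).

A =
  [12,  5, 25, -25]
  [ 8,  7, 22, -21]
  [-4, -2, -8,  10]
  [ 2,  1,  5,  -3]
x^4 - 8*x^3 + 24*x^2 - 32*x + 16

Expanding det(x·I − A) (e.g. by cofactor expansion or by noting that A is similar to its Jordan form J, which has the same characteristic polynomial as A) gives
  χ_A(x) = x^4 - 8*x^3 + 24*x^2 - 32*x + 16
which factors as (x - 2)^4. The eigenvalues (with algebraic multiplicities) are λ = 2 with multiplicity 4.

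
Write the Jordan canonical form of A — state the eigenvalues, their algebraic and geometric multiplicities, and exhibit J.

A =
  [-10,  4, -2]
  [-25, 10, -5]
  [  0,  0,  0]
J_2(0) ⊕ J_1(0)

The characteristic polynomial is
  det(x·I − A) = x^3

Eigenvalues and multiplicities (the geometric multiplicity of λ is n − rank(A − λI), which equals the number of Jordan blocks for λ):
  λ = 0: algebraic multiplicity = 3, geometric multiplicity = 2

Determining the block sizes for each eigenvalue:
  λ = 0: 2 blocks summing to 3 forces exactly one block of size 2 and the rest size 1 → block sizes [2, 1]

Assembling the blocks gives a Jordan form
J =
  [0, 1, 0]
  [0, 0, 0]
  [0, 0, 0]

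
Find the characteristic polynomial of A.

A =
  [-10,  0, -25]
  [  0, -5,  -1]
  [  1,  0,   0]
x^3 + 15*x^2 + 75*x + 125

Expanding det(x·I − A) (e.g. by cofactor expansion or by noting that A is similar to its Jordan form J, which has the same characteristic polynomial as A) gives
  χ_A(x) = x^3 + 15*x^2 + 75*x + 125
which factors as (x + 5)^3. The eigenvalues (with algebraic multiplicities) are λ = -5 with multiplicity 3.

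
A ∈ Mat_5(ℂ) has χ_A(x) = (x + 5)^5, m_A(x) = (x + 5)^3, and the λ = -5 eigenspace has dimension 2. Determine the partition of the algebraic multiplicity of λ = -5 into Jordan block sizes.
Block sizes for λ = -5: [3, 2]

Step 1 — from the characteristic polynomial, algebraic multiplicity of λ = -5 is 5. From dim ker(A − (-5)·I) = 2, there are exactly 2 Jordan blocks for λ = -5.
Step 2 — from the minimal polynomial, the factor (x + 5)^3 tells us the largest block for λ = -5 has size 3.
Step 3 — with total size 5, 2 blocks, and largest block 3, the block sizes (in nonincreasing order) are [3, 2].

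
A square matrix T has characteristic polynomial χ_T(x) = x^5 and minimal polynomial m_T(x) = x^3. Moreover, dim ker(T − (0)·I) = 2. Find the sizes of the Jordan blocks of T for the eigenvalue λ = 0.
Block sizes for λ = 0: [3, 2]

Step 1 — from the characteristic polynomial, algebraic multiplicity of λ = 0 is 5. From dim ker(T − (0)·I) = 2, there are exactly 2 Jordan blocks for λ = 0.
Step 2 — from the minimal polynomial, the factor (x − 0)^3 tells us the largest block for λ = 0 has size 3.
Step 3 — with total size 5, 2 blocks, and largest block 3, the block sizes (in nonincreasing order) are [3, 2].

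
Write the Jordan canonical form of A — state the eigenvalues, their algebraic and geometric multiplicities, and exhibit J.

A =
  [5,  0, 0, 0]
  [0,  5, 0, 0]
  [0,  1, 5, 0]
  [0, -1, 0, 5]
J_2(5) ⊕ J_1(5) ⊕ J_1(5)

The characteristic polynomial is
  det(x·I − A) = x^4 - 20*x^3 + 150*x^2 - 500*x + 625 = (x - 5)^4

Eigenvalues and multiplicities (the geometric multiplicity of λ is n − rank(A − λI), which equals the number of Jordan blocks for λ):
  λ = 5: algebraic multiplicity = 4, geometric multiplicity = 3

Determining the block sizes for each eigenvalue:
  λ = 5: 3 blocks summing to 4 forces exactly one block of size 2 and the rest size 1 → block sizes [2, 1, 1]

Assembling the blocks gives a Jordan form
J =
  [5, 1, 0, 0]
  [0, 5, 0, 0]
  [0, 0, 5, 0]
  [0, 0, 0, 5]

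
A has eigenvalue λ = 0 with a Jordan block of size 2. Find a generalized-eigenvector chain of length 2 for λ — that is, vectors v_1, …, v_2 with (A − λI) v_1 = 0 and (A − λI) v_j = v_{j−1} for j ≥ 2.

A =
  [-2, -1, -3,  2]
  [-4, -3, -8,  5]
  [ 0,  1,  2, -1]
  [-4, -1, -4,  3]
A Jordan chain for λ = 0 of length 2:
v_1 = (-2, -4, 0, -4)ᵀ
v_2 = (1, 0, 0, 0)ᵀ

Let N = A − (0)·I. We want v_2 with N^2 v_2 = 0 but N^1 v_2 ≠ 0; then v_{j-1} := N · v_j for j = 2, …, 2.

Pick v_2 = (1, 0, 0, 0)ᵀ.
Then v_1 = N · v_2 = (-2, -4, 0, -4)ᵀ.

Sanity check: (A − (0)·I) v_1 = (0, 0, 0, 0)ᵀ = 0. ✓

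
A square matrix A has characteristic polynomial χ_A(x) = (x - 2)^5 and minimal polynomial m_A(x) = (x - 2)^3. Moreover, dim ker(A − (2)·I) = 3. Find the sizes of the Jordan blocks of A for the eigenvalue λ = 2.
Block sizes for λ = 2: [3, 1, 1]

Step 1 — from the characteristic polynomial, algebraic multiplicity of λ = 2 is 5. From dim ker(A − (2)·I) = 3, there are exactly 3 Jordan blocks for λ = 2.
Step 2 — from the minimal polynomial, the factor (x − 2)^3 tells us the largest block for λ = 2 has size 3.
Step 3 — with total size 5, 3 blocks, and largest block 3, the block sizes (in nonincreasing order) are [3, 1, 1].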